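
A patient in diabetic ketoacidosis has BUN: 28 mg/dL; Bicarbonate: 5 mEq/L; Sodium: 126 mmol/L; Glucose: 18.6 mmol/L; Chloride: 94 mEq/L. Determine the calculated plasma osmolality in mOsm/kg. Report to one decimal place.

Calculated osmolality = 2·Na + glucose + BUN/2.8
= 2·126 + 18.6 + 28/2.8
= 252 + 18.60 + 10
= 280.6 mOsm/kg

280.6 mOsm/kg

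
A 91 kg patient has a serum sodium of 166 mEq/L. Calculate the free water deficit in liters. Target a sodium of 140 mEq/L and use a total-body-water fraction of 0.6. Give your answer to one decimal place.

10.1 L

TBW = 0.6 · 91 = 54.6 L
Free water deficit = TBW · (Na/140 − 1)
= 54.6 · (166/140 − 1)
= 54.6 · 0.1857
= 10.14 L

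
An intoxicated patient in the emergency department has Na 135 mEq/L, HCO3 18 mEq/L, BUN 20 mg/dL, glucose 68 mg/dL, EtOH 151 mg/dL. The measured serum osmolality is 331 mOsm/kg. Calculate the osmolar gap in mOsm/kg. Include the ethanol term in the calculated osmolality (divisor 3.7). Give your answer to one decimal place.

9.3 mOsm/kg

Calculated osmolality = 2·Na + glucose/18 + BUN/2.8 + ethanol/3.7
= 2·135 + 68/18 + 20/2.8 + 151/3.7
= 270 + 3.78 + 7.14 + 40.81
= 321.73 mOsm/kg ≈ 321.7 mOsm/kg
Osmolar gap = measured − calculated = 331 − 321.7 = 9.3 mOsm/kg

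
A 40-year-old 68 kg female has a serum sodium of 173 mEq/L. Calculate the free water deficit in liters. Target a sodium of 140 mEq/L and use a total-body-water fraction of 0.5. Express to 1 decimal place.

TBW = 0.5 · 68 = 34 L
Free water deficit = TBW · (Na/140 − 1)
= 34 · (173/140 − 1)
= 34 · 0.2357
= 8.01 L

8.0 L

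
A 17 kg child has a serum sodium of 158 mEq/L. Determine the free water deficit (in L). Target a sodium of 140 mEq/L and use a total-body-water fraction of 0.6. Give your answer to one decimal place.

TBW = 0.6 · 17 = 10.2 L
Free water deficit = TBW · (Na/140 − 1)
= 10.2 · (158/140 − 1)
= 10.2 · 0.1286
= 1.31 L

1.3 L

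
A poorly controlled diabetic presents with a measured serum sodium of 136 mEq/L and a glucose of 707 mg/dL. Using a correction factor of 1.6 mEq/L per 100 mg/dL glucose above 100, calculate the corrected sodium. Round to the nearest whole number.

146 mEq/L

Corrected Na = measured Na + 1.6 · (glucose − 100)/100
= 136 + 1.6 · (707 − 100)/100
= 136 + 9.7
= 145.7 mEq/L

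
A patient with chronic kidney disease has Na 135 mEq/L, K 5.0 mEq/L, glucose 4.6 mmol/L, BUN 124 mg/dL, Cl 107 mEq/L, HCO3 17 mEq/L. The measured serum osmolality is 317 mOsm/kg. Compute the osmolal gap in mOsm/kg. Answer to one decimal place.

-1.9 mOsm/kg

Calculated osmolality = 2·Na + glucose + BUN/2.8
= 2·135 + 4.6 + 124/2.8
= 270 + 4.60 + 44.29
= 318.89 mOsm/kg ≈ 318.9 mOsm/kg
Osmolar gap = measured − calculated = 317 − 318.9 = -1.9 mOsm/kg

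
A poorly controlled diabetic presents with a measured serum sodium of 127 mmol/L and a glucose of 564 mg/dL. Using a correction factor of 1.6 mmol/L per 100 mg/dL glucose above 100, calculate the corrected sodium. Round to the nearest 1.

134 mmol/L

Corrected Na = measured Na + 1.6 · (glucose − 100)/100
= 127 + 1.6 · (564 − 100)/100
= 127 + 7.4
= 134.4 mmol/L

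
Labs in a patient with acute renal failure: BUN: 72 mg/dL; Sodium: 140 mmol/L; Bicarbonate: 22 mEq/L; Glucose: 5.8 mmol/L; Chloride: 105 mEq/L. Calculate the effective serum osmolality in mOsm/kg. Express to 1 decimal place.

Effective osmolality excludes urea (freely permeant across cell membranes):
2·Na + glucose
= 2·140 + 5.8
= 280 + 5.8
= 285.8 mOsm/kg

285.8 mOsm/kg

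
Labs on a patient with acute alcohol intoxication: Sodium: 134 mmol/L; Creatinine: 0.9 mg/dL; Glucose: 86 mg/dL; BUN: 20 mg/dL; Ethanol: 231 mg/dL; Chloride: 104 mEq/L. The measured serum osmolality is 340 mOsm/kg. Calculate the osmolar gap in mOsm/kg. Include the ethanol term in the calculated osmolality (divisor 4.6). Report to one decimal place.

Calculated osmolality = 2·Na + glucose/18 + BUN/2.8 + ethanol/4.6
= 2·134 + 86/18 + 20/2.8 + 231/4.6
= 268 + 4.78 + 7.14 + 50.22
= 330.14 mOsm/kg ≈ 330.1 mOsm/kg
Osmolar gap = measured − calculated = 340 − 330.1 = 9.9 mOsm/kg

9.9 mOsm/kg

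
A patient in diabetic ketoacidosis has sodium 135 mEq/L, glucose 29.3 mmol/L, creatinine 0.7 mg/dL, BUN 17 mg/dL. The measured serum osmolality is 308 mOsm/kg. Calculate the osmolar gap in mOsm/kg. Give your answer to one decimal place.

2.6 mOsm/kg

Calculated osmolality = 2·Na + glucose + BUN/2.8
= 2·135 + 29.3 + 17/2.8
= 270 + 29.30 + 6.07
= 305.37 mOsm/kg ≈ 305.4 mOsm/kg
Osmolar gap = measured − calculated = 308 − 305.4 = 2.6 mOsm/kg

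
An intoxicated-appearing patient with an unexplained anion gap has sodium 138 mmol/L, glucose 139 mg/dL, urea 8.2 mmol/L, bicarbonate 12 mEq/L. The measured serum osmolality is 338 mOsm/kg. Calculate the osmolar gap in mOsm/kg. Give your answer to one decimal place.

Calculated osmolality = 2·Na + glucose/18 + urea
= 2·138 + 139/18 + 8.2
= 276 + 7.72 + 8.20
= 291.92 mOsm/kg ≈ 291.9 mOsm/kg
Osmolar gap = measured − calculated = 338 − 291.9 = 46.1 mOsm/kg

46.1 mOsm/kg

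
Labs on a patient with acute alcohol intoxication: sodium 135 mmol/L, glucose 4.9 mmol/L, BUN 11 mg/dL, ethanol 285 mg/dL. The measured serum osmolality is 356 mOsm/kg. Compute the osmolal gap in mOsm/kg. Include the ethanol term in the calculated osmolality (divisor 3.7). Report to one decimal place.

Calculated osmolality = 2·Na + glucose + BUN/2.8 + ethanol/3.7
= 2·135 + 4.9 + 11/2.8 + 285/3.7
= 270 + 4.90 + 3.93 + 77.03
= 355.86 mOsm/kg ≈ 355.9 mOsm/kg
Osmolar gap = measured − calculated = 356 − 355.9 = 0.1 mOsm/kg

0.1 mOsm/kg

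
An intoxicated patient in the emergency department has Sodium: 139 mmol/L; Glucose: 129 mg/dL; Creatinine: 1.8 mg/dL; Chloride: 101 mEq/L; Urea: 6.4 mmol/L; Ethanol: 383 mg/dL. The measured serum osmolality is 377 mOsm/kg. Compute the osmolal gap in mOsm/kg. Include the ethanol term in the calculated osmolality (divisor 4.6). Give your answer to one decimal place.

2.2 mOsm/kg

Calculated osmolality = 2·Na + glucose/18 + urea + ethanol/4.6
= 2·139 + 129/18 + 6.4 + 383/4.6
= 278 + 7.17 + 6.40 + 83.26
= 374.83 mOsm/kg ≈ 374.8 mOsm/kg
Osmolar gap = measured − calculated = 377 − 374.8 = 2.2 mOsm/kg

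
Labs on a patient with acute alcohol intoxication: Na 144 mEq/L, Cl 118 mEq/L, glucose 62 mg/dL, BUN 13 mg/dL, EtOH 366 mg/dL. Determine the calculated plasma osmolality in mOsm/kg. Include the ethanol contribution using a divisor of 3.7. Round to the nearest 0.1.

395.0 mOsm/kg

Calculated osmolality = 2·Na + glucose/18 + BUN/2.8 + ethanol/3.7
= 2·144 + 62/18 + 13/2.8 + 366/3.7
= 288 + 3.44 + 4.64 + 98.92
= 395 mOsm/kg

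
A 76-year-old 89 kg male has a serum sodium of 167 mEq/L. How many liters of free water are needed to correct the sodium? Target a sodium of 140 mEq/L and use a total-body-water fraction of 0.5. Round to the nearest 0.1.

8.6 L

TBW = 0.5 · 89 = 44.5 L
Free water deficit = TBW · (Na/140 − 1)
= 44.5 · (167/140 − 1)
= 44.5 · 0.1929
= 8.58 L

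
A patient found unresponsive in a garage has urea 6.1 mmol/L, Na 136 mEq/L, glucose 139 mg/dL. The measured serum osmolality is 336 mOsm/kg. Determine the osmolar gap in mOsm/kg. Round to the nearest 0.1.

Calculated osmolality = 2·Na + glucose/18 + urea
= 2·136 + 139/18 + 6.1
= 272 + 7.72 + 6.10
= 285.82 mOsm/kg ≈ 285.8 mOsm/kg
Osmolar gap = measured − calculated = 336 − 285.8 = 50.2 mOsm/kg

50.2 mOsm/kg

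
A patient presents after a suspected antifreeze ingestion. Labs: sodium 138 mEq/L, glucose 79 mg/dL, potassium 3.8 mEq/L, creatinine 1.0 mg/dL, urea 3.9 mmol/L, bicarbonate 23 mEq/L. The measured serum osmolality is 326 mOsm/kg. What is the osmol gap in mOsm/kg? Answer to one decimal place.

41.7 mOsm/kg

Calculated osmolality = 2·Na + glucose/18 + urea
= 2·138 + 79/18 + 3.9
= 276 + 4.39 + 3.90
= 284.29 mOsm/kg ≈ 284.3 mOsm/kg
Osmolar gap = measured − calculated = 326 − 284.3 = 41.7 mOsm/kg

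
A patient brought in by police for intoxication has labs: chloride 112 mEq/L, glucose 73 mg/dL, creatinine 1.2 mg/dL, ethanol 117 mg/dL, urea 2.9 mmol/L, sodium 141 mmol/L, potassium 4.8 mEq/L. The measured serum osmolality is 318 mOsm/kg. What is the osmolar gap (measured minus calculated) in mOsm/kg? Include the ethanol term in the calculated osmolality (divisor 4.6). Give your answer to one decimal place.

Calculated osmolality = 2·Na + glucose/18 + urea + ethanol/4.6
= 2·141 + 73/18 + 2.9 + 117/4.6
= 282 + 4.06 + 2.90 + 25.43
= 314.39 mOsm/kg ≈ 314.4 mOsm/kg
Osmolar gap = measured − calculated = 318 − 314.4 = 3.6 mOsm/kg

3.6 mOsm/kg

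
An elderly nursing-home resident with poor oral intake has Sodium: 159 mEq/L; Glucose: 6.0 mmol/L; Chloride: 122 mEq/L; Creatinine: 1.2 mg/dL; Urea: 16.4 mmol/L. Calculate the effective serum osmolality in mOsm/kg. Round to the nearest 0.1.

324.0 mOsm/kg

Effective osmolality excludes urea (freely permeant across cell membranes):
2·Na + glucose
= 2·159 + 6
= 318 + 6
= 324 mOsm/kg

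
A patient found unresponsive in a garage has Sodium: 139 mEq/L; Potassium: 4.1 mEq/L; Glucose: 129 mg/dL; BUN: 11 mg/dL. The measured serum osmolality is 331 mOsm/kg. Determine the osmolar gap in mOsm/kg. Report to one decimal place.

Calculated osmolality = 2·Na + glucose/18 + BUN/2.8
= 2·139 + 129/18 + 11/2.8
= 278 + 7.17 + 3.93
= 289.1 mOsm/kg ≈ 289.1 mOsm/kg
Osmolar gap = measured − calculated = 331 − 289.1 = 41.9 mOsm/kg

41.9 mOsm/kg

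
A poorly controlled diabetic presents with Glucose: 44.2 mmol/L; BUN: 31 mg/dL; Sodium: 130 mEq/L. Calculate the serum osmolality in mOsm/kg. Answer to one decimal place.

315.3 mOsm/kg

Calculated osmolality = 2·Na + glucose + BUN/2.8
= 2·130 + 44.2 + 31/2.8
= 260 + 44.20 + 11.07
= 315.27 mOsm/kg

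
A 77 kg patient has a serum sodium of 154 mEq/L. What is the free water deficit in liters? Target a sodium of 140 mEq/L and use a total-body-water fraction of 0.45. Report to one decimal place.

3.5 L

TBW = 0.45 · 77 = 34.65 L
Free water deficit = TBW · (Na/140 − 1)
= 34.65 · (154/140 − 1)
= 34.65 · 0.1
= 3.46 L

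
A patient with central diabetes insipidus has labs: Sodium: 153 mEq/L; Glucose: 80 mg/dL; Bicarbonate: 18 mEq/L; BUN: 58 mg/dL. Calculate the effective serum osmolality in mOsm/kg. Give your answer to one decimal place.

310.4 mOsm/kg

Effective osmolality excludes urea (freely permeant across cell membranes):
2·Na + glucose/18
= 2·153 + 80/18
= 306 + 4.44
= 310.44 mOsm/kg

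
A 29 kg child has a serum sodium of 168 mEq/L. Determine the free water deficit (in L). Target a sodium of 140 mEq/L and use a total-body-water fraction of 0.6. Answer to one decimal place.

3.5 L

TBW = 0.6 · 29 = 17.4 L
Free water deficit = TBW · (Na/140 − 1)
= 17.4 · (168/140 − 1)
= 17.4 · 0.2
= 3.48 L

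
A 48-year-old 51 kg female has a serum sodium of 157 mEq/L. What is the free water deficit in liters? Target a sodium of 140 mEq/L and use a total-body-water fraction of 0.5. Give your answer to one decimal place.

3.1 L

TBW = 0.5 · 51 = 25.5 L
Free water deficit = TBW · (Na/140 − 1)
= 25.5 · (157/140 − 1)
= 25.5 · 0.1214
= 3.1 L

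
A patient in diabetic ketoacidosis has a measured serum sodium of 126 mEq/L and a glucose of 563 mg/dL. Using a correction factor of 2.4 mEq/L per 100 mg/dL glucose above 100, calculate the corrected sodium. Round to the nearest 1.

137 mEq/L

Corrected Na = measured Na + 2.4 · (glucose − 100)/100
= 126 + 2.4 · (563 − 100)/100
= 126 + 11.1
= 137.1 mEq/L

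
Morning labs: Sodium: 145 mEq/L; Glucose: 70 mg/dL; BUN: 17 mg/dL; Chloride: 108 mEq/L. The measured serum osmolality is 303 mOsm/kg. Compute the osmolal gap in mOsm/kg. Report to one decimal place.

Calculated osmolality = 2·Na + glucose/18 + BUN/2.8
= 2·145 + 70/18 + 17/2.8
= 290 + 3.89 + 6.07
= 299.96 mOsm/kg ≈ 300.0 mOsm/kg
Osmolar gap = measured − calculated = 303 − 300.0 = 3.0 mOsm/kg

3.0 mOsm/kg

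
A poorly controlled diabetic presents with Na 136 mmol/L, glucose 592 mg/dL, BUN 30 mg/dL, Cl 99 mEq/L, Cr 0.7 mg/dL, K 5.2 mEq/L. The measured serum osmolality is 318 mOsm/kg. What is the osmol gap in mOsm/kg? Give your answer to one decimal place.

2.4 mOsm/kg

Calculated osmolality = 2·Na + glucose/18 + BUN/2.8
= 2·136 + 592/18 + 30/2.8
= 272 + 32.89 + 10.71
= 315.6 mOsm/kg ≈ 315.6 mOsm/kg
Osmolar gap = measured − calculated = 318 − 315.6 = 2.4 mOsm/kg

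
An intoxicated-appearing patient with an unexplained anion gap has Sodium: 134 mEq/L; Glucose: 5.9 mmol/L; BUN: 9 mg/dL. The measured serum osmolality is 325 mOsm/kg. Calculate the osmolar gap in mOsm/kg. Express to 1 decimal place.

Calculated osmolality = 2·Na + glucose + BUN/2.8
= 2·134 + 5.9 + 9/2.8
= 268 + 5.90 + 3.21
= 277.11 mOsm/kg ≈ 277.1 mOsm/kg
Osmolar gap = measured − calculated = 325 − 277.1 = 47.9 mOsm/kg

47.9 mOsm/kg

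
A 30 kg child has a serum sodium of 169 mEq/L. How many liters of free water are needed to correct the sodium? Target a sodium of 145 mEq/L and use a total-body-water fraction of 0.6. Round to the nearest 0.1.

TBW = 0.6 · 30 = 18 L
Free water deficit = TBW · (Na/145 − 1)
= 18 · (169/145 − 1)
= 18 · 0.1655
= 2.98 L

3.0 L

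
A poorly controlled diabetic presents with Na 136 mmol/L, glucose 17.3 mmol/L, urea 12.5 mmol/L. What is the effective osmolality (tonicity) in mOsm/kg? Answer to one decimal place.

Effective osmolality excludes urea (freely permeant across cell membranes):
2·Na + glucose
= 2·136 + 17.3
= 272 + 17.3
= 289.3 mOsm/kg

289.3 mOsm/kg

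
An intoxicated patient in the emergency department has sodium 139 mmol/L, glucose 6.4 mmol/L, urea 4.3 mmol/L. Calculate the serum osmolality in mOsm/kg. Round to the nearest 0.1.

288.7 mOsm/kg

Calculated osmolality = 2·Na + glucose + urea
= 2·139 + 6.4 + 4.3
= 278 + 6.40 + 4.30
= 288.7 mOsm/kg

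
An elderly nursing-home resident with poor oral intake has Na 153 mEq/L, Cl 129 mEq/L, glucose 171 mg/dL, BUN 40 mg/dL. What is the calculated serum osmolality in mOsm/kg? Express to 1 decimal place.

Calculated osmolality = 2·Na + glucose/18 + BUN/2.8
= 2·153 + 171/18 + 40/2.8
= 306 + 9.50 + 14.29
= 329.79 mOsm/kg

329.8 mOsm/kg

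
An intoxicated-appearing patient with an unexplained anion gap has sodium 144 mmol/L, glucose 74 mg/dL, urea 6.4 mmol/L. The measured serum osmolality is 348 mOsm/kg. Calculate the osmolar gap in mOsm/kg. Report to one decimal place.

Calculated osmolality = 2·Na + glucose/18 + urea
= 2·144 + 74/18 + 6.4
= 288 + 4.11 + 6.40
= 298.51 mOsm/kg ≈ 298.5 mOsm/kg
Osmolar gap = measured − calculated = 348 − 298.5 = 49.5 mOsm/kg

49.5 mOsm/kg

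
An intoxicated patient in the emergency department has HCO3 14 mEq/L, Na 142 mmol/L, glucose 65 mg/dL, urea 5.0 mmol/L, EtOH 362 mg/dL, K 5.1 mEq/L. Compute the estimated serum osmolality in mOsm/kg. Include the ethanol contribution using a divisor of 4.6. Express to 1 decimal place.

371.3 mOsm/kg

Calculated osmolality = 2·Na + glucose/18 + urea + ethanol/4.6
= 2·142 + 65/18 + 5 + 362/4.6
= 284 + 3.61 + 5 + 78.70
= 371.31 mOsm/kg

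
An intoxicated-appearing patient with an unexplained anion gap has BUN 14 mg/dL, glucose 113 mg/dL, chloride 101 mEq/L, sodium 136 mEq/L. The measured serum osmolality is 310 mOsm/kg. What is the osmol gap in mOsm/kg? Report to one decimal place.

26.7 mOsm/kg

Calculated osmolality = 2·Na + glucose/18 + BUN/2.8
= 2·136 + 113/18 + 14/2.8
= 272 + 6.28 + 5
= 283.28 mOsm/kg ≈ 283.3 mOsm/kg
Osmolar gap = measured − calculated = 310 − 283.3 = 26.7 mOsm/kg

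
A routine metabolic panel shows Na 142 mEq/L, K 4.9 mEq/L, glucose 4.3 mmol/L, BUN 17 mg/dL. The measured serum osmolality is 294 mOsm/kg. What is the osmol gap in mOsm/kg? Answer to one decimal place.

-0.4 mOsm/kg

Calculated osmolality = 2·Na + glucose + BUN/2.8
= 2·142 + 4.3 + 17/2.8
= 284 + 4.30 + 6.07
= 294.37 mOsm/kg ≈ 294.4 mOsm/kg
Osmolar gap = measured − calculated = 294 − 294.4 = -0.4 mOsm/kg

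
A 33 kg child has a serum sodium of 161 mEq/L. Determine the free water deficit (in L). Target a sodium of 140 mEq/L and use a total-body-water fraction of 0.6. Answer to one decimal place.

3.0 L

TBW = 0.6 · 33 = 19.8 L
Free water deficit = TBW · (Na/140 − 1)
= 19.8 · (161/140 − 1)
= 19.8 · 0.15
= 2.97 L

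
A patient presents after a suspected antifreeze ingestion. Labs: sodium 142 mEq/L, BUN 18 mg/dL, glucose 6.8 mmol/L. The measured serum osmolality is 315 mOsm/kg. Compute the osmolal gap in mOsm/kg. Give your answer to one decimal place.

Calculated osmolality = 2·Na + glucose + BUN/2.8
= 2·142 + 6.8 + 18/2.8
= 284 + 6.80 + 6.43
= 297.23 mOsm/kg ≈ 297.2 mOsm/kg
Osmolar gap = measured − calculated = 315 − 297.2 = 17.8 mOsm/kg

17.8 mOsm/kg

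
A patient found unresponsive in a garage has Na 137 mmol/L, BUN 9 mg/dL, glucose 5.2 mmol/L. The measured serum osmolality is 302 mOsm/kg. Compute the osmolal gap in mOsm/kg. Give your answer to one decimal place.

Calculated osmolality = 2·Na + glucose + BUN/2.8
= 2·137 + 5.2 + 9/2.8
= 274 + 5.20 + 3.21
= 282.41 mOsm/kg ≈ 282.4 mOsm/kg
Osmolar gap = measured − calculated = 302 − 282.4 = 19.6 mOsm/kg

19.6 mOsm/kg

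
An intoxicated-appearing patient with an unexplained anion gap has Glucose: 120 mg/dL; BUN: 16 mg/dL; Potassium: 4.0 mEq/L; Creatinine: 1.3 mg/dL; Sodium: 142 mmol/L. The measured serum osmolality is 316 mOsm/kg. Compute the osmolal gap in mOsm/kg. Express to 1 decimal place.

Calculated osmolality = 2·Na + glucose/18 + BUN/2.8
= 2·142 + 120/18 + 16/2.8
= 284 + 6.67 + 5.71
= 296.38 mOsm/kg ≈ 296.4 mOsm/kg
Osmolar gap = measured − calculated = 316 − 296.4 = 19.6 mOsm/kg

19.6 mOsm/kg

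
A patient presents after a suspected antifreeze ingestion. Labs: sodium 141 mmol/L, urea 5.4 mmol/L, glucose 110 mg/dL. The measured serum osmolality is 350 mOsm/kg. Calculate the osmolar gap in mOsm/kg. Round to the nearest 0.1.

56.5 mOsm/kg

Calculated osmolality = 2·Na + glucose/18 + urea
= 2·141 + 110/18 + 5.4
= 282 + 6.11 + 5.40
= 293.51 mOsm/kg ≈ 293.5 mOsm/kg
Osmolar gap = measured − calculated = 350 − 293.5 = 56.5 mOsm/kg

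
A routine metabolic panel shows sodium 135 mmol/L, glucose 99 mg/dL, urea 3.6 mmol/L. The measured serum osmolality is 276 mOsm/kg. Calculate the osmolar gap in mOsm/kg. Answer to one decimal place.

-3.1 mOsm/kg

Calculated osmolality = 2·Na + glucose/18 + urea
= 2·135 + 99/18 + 3.6
= 270 + 5.50 + 3.60
= 279.1 mOsm/kg ≈ 279.1 mOsm/kg
Osmolar gap = measured − calculated = 276 − 279.1 = -3.1 mOsm/kg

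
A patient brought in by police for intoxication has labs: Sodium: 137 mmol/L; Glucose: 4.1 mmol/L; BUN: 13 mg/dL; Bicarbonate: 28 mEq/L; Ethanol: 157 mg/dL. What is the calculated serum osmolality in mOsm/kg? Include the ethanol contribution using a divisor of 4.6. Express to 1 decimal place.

Calculated osmolality = 2·Na + glucose + BUN/2.8 + ethanol/4.6
= 2·137 + 4.1 + 13/2.8 + 157/4.6
= 274 + 4.10 + 4.64 + 34.13
= 316.87 mOsm/kg

316.9 mOsm/kg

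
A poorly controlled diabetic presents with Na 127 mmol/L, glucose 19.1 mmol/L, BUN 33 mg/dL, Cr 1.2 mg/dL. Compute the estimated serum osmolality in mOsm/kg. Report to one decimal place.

284.9 mOsm/kg

Calculated osmolality = 2·Na + glucose + BUN/2.8
= 2·127 + 19.1 + 33/2.8
= 254 + 19.10 + 11.79
= 284.89 mOsm/kg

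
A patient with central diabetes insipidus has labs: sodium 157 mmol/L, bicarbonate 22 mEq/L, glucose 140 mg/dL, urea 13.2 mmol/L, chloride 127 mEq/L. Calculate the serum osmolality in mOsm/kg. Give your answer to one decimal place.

Calculated osmolality = 2·Na + glucose/18 + urea
= 2·157 + 140/18 + 13.2
= 314 + 7.78 + 13.20
= 334.98 mOsm/kg

335.0 mOsm/kg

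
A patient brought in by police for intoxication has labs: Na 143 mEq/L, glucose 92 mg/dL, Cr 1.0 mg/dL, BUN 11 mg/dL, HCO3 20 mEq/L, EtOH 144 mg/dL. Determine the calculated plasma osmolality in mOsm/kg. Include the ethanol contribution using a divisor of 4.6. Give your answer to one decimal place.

326.3 mOsm/kg

Calculated osmolality = 2·Na + glucose/18 + BUN/2.8 + ethanol/4.6
= 2·143 + 92/18 + 11/2.8 + 144/4.6
= 286 + 5.11 + 3.93 + 31.30
= 326.34 mOsm/kg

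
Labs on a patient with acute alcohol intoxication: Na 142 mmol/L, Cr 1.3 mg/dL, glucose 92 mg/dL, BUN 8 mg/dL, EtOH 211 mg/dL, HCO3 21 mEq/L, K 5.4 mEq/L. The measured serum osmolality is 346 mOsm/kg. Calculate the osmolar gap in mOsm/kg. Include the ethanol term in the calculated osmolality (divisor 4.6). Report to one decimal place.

8.2 mOsm/kg

Calculated osmolality = 2·Na + glucose/18 + BUN/2.8 + ethanol/4.6
= 2·142 + 92/18 + 8/2.8 + 211/4.6
= 284 + 5.11 + 2.86 + 45.87
= 337.84 mOsm/kg ≈ 337.8 mOsm/kg
Osmolar gap = measured − calculated = 346 − 337.8 = 8.2 mOsm/kg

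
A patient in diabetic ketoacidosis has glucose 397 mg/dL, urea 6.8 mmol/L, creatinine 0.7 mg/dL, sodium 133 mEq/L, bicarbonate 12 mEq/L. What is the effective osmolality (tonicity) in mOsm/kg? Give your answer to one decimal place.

288.1 mOsm/kg

Effective osmolality excludes urea (freely permeant across cell membranes):
2·Na + glucose/18
= 2·133 + 397/18
= 266 + 22.06
= 288.06 mOsm/kg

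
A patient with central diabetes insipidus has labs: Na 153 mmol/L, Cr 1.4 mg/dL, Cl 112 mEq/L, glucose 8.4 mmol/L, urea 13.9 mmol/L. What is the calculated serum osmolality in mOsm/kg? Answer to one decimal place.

Calculated osmolality = 2·Na + glucose + urea
= 2·153 + 8.4 + 13.9
= 306 + 8.40 + 13.90
= 328.3 mOsm/kg

328.3 mOsm/kg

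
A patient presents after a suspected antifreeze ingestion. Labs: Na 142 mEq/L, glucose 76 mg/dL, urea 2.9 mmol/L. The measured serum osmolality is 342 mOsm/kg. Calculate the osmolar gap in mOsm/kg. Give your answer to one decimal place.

50.9 mOsm/kg

Calculated osmolality = 2·Na + glucose/18 + urea
= 2·142 + 76/18 + 2.9
= 284 + 4.22 + 2.90
= 291.12 mOsm/kg ≈ 291.1 mOsm/kg
Osmolar gap = measured − calculated = 342 − 291.1 = 50.9 mOsm/kg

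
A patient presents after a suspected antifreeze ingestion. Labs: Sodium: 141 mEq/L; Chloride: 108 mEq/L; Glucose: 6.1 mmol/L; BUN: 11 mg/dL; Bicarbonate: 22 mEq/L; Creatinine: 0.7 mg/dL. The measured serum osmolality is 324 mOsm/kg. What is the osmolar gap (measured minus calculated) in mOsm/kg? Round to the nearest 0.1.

32.0 mOsm/kg

Calculated osmolality = 2·Na + glucose + BUN/2.8
= 2·141 + 6.1 + 11/2.8
= 282 + 6.10 + 3.93
= 292.03 mOsm/kg ≈ 292.0 mOsm/kg
Osmolar gap = measured − calculated = 324 − 292.0 = 32.0 mOsm/kg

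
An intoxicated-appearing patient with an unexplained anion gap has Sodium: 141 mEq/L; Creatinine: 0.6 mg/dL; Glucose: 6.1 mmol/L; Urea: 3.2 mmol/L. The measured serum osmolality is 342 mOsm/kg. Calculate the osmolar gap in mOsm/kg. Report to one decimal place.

Calculated osmolality = 2·Na + glucose + urea
= 2·141 + 6.1 + 3.2
= 282 + 6.10 + 3.20
= 291.3 mOsm/kg ≈ 291.3 mOsm/kg
Osmolar gap = measured − calculated = 342 − 291.3 = 50.7 mOsm/kg

50.7 mOsm/kg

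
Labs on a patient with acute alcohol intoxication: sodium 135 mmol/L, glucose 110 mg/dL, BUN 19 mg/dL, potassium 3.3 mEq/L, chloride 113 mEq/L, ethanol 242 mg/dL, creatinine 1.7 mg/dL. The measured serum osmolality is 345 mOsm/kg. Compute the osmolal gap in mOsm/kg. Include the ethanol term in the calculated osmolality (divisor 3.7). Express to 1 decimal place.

-3.3 mOsm/kg

Calculated osmolality = 2·Na + glucose/18 + BUN/2.8 + ethanol/3.7
= 2·135 + 110/18 + 19/2.8 + 242/3.7
= 270 + 6.11 + 6.79 + 65.41
= 348.31 mOsm/kg ≈ 348.3 mOsm/kg
Osmolar gap = measured − calculated = 345 − 348.3 = -3.3 mOsm/kg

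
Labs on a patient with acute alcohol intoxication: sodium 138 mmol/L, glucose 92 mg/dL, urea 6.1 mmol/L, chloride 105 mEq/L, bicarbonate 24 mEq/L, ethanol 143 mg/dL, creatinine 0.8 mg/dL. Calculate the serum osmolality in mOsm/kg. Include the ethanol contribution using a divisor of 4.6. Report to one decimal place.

318.3 mOsm/kg

Calculated osmolality = 2·Na + glucose/18 + urea + ethanol/4.6
= 2·138 + 92/18 + 6.1 + 143/4.6
= 276 + 5.11 + 6.10 + 31.09
= 318.3 mOsm/kg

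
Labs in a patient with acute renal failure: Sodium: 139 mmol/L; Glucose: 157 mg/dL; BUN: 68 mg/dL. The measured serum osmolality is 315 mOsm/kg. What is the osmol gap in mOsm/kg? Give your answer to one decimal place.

Calculated osmolality = 2·Na + glucose/18 + BUN/2.8
= 2·139 + 157/18 + 68/2.8
= 278 + 8.72 + 24.29
= 311.01 mOsm/kg ≈ 311.0 mOsm/kg
Osmolar gap = measured − calculated = 315 − 311.0 = 4.0 mOsm/kg

4.0 mOsm/kg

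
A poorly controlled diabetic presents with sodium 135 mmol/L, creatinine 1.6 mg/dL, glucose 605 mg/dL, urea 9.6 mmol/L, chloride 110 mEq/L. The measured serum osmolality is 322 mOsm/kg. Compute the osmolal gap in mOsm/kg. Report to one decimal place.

8.8 mOsm/kg

Calculated osmolality = 2·Na + glucose/18 + urea
= 2·135 + 605/18 + 9.6
= 270 + 33.61 + 9.60
= 313.21 mOsm/kg ≈ 313.2 mOsm/kg
Osmolar gap = measured − calculated = 322 − 313.2 = 8.8 mOsm/kg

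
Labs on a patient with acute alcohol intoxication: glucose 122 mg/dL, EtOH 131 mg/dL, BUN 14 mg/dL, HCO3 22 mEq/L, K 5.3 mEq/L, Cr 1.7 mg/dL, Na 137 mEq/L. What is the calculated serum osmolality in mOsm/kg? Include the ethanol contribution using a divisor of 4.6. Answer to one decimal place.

314.3 mOsm/kg

Calculated osmolality = 2·Na + glucose/18 + BUN/2.8 + ethanol/4.6
= 2·137 + 122/18 + 14/2.8 + 131/4.6
= 274 + 6.78 + 5 + 28.48
= 314.26 mOsm/kg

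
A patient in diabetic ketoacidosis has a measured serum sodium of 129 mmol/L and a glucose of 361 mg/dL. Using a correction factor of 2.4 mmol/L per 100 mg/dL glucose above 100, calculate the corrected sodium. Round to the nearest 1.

Corrected Na = measured Na + 2.4 · (glucose − 100)/100
= 129 + 2.4 · (361 − 100)/100
= 129 + 6.3
= 135.3 mmol/L

135 mmol/L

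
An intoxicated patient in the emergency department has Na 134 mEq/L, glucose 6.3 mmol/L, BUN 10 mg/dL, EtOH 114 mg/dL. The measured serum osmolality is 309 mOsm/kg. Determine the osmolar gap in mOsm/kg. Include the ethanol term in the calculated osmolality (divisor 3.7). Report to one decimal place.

Calculated osmolality = 2·Na + glucose + BUN/2.8 + ethanol/3.7
= 2·134 + 6.3 + 10/2.8 + 114/3.7
= 268 + 6.30 + 3.57 + 30.81
= 308.68 mOsm/kg ≈ 308.7 mOsm/kg
Osmolar gap = measured − calculated = 309 − 308.7 = 0.3 mOsm/kg

0.3 mOsm/kg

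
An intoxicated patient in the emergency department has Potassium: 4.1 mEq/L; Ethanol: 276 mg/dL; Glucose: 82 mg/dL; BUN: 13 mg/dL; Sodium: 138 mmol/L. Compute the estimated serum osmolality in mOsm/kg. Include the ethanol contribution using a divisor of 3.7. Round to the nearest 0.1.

Calculated osmolality = 2·Na + glucose/18 + BUN/2.8 + ethanol/3.7
= 2·138 + 82/18 + 13/2.8 + 276/3.7
= 276 + 4.56 + 4.64 + 74.59
= 359.79 mOsm/kg

359.8 mOsm/kg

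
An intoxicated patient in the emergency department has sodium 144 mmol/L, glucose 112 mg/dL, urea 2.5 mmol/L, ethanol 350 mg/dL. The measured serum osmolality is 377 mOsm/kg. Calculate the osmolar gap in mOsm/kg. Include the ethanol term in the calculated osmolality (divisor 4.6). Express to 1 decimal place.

Calculated osmolality = 2·Na + glucose/18 + urea + ethanol/4.6
= 2·144 + 112/18 + 2.5 + 350/4.6
= 288 + 6.22 + 2.50 + 76.09
= 372.81 mOsm/kg ≈ 372.8 mOsm/kg
Osmolar gap = measured − calculated = 377 − 372.8 = 4.2 mOsm/kg

4.2 mOsm/kg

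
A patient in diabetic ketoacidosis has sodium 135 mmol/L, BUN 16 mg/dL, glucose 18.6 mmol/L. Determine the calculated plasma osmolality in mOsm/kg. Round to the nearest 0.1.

294.3 mOsm/kg

Calculated osmolality = 2·Na + glucose + BUN/2.8
= 2·135 + 18.6 + 16/2.8
= 270 + 18.60 + 5.71
= 294.31 mOsm/kg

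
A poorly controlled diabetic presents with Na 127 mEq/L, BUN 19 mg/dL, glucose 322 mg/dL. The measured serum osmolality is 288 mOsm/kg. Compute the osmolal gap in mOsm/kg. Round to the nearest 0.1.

9.3 mOsm/kg

Calculated osmolality = 2·Na + glucose/18 + BUN/2.8
= 2·127 + 322/18 + 19/2.8
= 254 + 17.89 + 6.79
= 278.68 mOsm/kg ≈ 278.7 mOsm/kg
Osmolar gap = measured − calculated = 288 − 278.7 = 9.3 mOsm/kg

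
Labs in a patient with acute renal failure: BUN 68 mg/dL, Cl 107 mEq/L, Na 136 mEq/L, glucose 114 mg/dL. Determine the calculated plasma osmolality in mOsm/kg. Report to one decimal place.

Calculated osmolality = 2·Na + glucose/18 + BUN/2.8
= 2·136 + 114/18 + 68/2.8
= 272 + 6.33 + 24.29
= 302.62 mOsm/kg

302.6 mOsm/kg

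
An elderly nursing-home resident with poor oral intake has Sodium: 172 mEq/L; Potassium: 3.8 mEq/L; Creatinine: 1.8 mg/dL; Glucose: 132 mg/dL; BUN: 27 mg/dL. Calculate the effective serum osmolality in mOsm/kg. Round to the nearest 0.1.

351.3 mOsm/kg

Effective osmolality excludes urea (freely permeant across cell membranes):
2·Na + glucose/18
= 2·172 + 132/18
= 344 + 7.33
= 351.33 mOsm/kg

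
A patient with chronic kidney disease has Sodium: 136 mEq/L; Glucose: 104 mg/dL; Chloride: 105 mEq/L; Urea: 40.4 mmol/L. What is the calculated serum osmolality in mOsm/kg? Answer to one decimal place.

Calculated osmolality = 2·Na + glucose/18 + urea
= 2·136 + 104/18 + 40.4
= 272 + 5.78 + 40.40
= 318.18 mOsm/kg

318.2 mOsm/kg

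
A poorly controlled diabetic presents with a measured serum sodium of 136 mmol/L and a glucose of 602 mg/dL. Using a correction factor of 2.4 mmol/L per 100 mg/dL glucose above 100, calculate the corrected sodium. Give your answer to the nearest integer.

Corrected Na = measured Na + 2.4 · (glucose − 100)/100
= 136 + 2.4 · (602 − 100)/100
= 136 + 12
= 148 mmol/L

148 mmol/L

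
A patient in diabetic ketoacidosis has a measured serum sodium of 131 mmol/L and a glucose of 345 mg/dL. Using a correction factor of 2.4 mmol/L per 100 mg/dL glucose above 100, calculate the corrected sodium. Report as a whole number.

Corrected Na = measured Na + 2.4 · (glucose − 100)/100
= 131 + 2.4 · (345 − 100)/100
= 131 + 5.9
= 136.9 mmol/L

137 mmol/L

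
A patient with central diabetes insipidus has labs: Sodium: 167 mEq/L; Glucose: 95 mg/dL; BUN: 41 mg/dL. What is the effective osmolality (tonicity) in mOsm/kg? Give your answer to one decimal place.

339.3 mOsm/kg

Effective osmolality excludes urea (freely permeant across cell membranes):
2·Na + glucose/18
= 2·167 + 95/18
= 334 + 5.28
= 339.28 mOsm/kg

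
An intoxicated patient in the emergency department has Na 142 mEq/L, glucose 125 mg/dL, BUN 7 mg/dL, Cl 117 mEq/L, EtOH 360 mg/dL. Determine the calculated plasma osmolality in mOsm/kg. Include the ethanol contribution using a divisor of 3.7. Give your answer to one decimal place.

390.7 mOsm/kg

Calculated osmolality = 2·Na + glucose/18 + BUN/2.8 + ethanol/3.7
= 2·142 + 125/18 + 7/2.8 + 360/3.7
= 284 + 6.94 + 2.50 + 97.30
= 390.74 mOsm/kg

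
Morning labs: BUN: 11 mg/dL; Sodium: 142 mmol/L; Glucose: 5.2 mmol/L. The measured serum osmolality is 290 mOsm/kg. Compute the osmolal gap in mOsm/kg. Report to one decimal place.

-3.1 mOsm/kg

Calculated osmolality = 2·Na + glucose + BUN/2.8
= 2·142 + 5.2 + 11/2.8
= 284 + 5.20 + 3.93
= 293.13 mOsm/kg ≈ 293.1 mOsm/kg
Osmolar gap = measured − calculated = 290 − 293.1 = -3.1 mOsm/kg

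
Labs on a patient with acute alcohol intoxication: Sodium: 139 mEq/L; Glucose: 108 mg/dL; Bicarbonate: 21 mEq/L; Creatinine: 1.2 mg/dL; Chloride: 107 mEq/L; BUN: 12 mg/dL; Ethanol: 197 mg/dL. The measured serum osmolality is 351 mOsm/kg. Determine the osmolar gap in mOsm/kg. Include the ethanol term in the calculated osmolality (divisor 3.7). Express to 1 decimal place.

9.5 mOsm/kg

Calculated osmolality = 2·Na + glucose/18 + BUN/2.8 + ethanol/3.7
= 2·139 + 108/18 + 12/2.8 + 197/3.7
= 278 + 6 + 4.29 + 53.24
= 341.53 mOsm/kg ≈ 341.5 mOsm/kg
Osmolar gap = measured − calculated = 351 − 341.5 = 9.5 mOsm/kg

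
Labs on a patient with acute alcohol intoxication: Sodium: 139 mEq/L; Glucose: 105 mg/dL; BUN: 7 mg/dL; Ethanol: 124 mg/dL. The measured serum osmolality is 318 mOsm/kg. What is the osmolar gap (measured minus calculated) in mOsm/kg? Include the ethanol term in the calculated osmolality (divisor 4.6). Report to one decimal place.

Calculated osmolality = 2·Na + glucose/18 + BUN/2.8 + ethanol/4.6
= 2·139 + 105/18 + 7/2.8 + 124/4.6
= 278 + 5.83 + 2.50 + 26.96
= 313.29 mOsm/kg ≈ 313.3 mOsm/kg
Osmolar gap = measured − calculated = 318 − 313.3 = 4.7 mOsm/kg

4.7 mOsm/kg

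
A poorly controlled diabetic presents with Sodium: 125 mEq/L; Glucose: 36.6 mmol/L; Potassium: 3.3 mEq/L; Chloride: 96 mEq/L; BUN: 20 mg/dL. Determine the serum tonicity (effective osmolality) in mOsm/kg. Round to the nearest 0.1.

Effective osmolality excludes urea (freely permeant across cell membranes):
2·Na + glucose
= 2·125 + 36.6
= 250 + 36.6
= 286.6 mOsm/kg

286.6 mOsm/kg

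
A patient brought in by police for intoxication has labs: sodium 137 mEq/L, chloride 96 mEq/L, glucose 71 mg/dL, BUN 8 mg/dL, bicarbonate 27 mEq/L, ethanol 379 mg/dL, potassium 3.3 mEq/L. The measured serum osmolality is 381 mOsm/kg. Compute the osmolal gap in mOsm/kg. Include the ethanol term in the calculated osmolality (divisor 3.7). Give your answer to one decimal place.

Calculated osmolality = 2·Na + glucose/18 + BUN/2.8 + ethanol/3.7
= 2·137 + 71/18 + 8/2.8 + 379/3.7
= 274 + 3.94 + 2.86 + 102.43
= 383.23 mOsm/kg ≈ 383.2 mOsm/kg
Osmolar gap = measured − calculated = 381 − 383.2 = -2.2 mOsm/kg

-2.2 mOsm/kg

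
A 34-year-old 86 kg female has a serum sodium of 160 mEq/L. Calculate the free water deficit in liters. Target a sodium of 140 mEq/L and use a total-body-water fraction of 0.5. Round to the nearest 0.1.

6.1 L

TBW = 0.5 · 86 = 43 L
Free water deficit = TBW · (Na/140 − 1)
= 43 · (160/140 − 1)
= 43 · 0.1429
= 6.14 L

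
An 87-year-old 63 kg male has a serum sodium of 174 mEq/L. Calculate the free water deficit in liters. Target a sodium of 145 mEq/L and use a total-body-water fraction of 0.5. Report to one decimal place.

6.3 L

TBW = 0.5 · 63 = 31.5 L
Free water deficit = TBW · (Na/145 − 1)
= 31.5 · (174/145 − 1)
= 31.5 · 0.2
= 6.3 L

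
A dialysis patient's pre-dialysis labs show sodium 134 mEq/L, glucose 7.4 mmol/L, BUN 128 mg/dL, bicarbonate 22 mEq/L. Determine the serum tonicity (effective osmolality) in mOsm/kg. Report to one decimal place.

Effective osmolality excludes urea (freely permeant across cell membranes):
2·Na + glucose
= 2·134 + 7.4
= 268 + 7.4
= 275.4 mOsm/kg

275.4 mOsm/kg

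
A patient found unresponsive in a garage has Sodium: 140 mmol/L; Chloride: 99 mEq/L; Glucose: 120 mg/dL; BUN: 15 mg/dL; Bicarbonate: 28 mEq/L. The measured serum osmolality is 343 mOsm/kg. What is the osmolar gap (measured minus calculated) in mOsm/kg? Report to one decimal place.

Calculated osmolality = 2·Na + glucose/18 + BUN/2.8
= 2·140 + 120/18 + 15/2.8
= 280 + 6.67 + 5.36
= 292.03 mOsm/kg ≈ 292.0 mOsm/kg
Osmolar gap = measured − calculated = 343 − 292.0 = 51.0 mOsm/kg

51.0 mOsm/kg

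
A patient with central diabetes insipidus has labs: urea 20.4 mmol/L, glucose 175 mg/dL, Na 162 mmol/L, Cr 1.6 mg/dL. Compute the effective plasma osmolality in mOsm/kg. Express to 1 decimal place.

333.7 mOsm/kg

Effective osmolality excludes urea (freely permeant across cell membranes):
2·Na + glucose/18
= 2·162 + 175/18
= 324 + 9.72
= 333.72 mOsm/kg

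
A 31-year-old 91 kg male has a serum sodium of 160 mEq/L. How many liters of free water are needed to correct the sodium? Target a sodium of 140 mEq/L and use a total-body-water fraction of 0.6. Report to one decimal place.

7.8 L

TBW = 0.6 · 91 = 54.6 L
Free water deficit = TBW · (Na/140 − 1)
= 54.6 · (160/140 − 1)
= 54.6 · 0.1429
= 7.8 L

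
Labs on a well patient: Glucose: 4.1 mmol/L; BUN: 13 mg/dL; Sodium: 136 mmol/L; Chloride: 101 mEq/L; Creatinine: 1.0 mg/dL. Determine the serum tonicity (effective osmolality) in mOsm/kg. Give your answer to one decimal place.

Effective osmolality excludes urea (freely permeant across cell membranes):
2·Na + glucose
= 2·136 + 4.1
= 272 + 4.1
= 276.1 mOsm/kg

276.1 mOsm/kg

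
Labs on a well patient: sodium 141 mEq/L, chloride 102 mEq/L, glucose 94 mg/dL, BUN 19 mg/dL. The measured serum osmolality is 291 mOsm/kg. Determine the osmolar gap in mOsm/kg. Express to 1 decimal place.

Calculated osmolality = 2·Na + glucose/18 + BUN/2.8
= 2·141 + 94/18 + 19/2.8
= 282 + 5.22 + 6.79
= 294.01 mOsm/kg ≈ 294.0 mOsm/kg
Osmolar gap = measured − calculated = 291 − 294.0 = -3.0 mOsm/kg

-3.0 mOsm/kg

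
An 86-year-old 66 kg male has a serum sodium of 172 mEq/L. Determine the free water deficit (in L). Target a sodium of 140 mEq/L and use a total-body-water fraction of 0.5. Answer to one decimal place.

7.5 L

TBW = 0.5 · 66 = 33 L
Free water deficit = TBW · (Na/140 − 1)
= 33 · (172/140 − 1)
= 33 · 0.2286
= 7.54 L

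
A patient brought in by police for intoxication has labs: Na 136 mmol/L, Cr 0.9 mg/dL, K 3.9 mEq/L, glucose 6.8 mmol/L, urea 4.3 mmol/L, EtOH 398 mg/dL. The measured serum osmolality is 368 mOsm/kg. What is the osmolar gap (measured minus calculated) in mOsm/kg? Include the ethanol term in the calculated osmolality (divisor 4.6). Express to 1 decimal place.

-1.6 mOsm/kg

Calculated osmolality = 2·Na + glucose + urea + ethanol/4.6
= 2·136 + 6.8 + 4.3 + 398/4.6
= 272 + 6.80 + 4.30 + 86.52
= 369.62 mOsm/kg ≈ 369.6 mOsm/kg
Osmolar gap = measured − calculated = 368 − 369.6 = -1.6 mOsm/kg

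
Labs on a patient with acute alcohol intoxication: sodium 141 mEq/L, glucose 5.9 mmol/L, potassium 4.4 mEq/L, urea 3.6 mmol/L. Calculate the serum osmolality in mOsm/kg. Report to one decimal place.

291.5 mOsm/kg

Calculated osmolality = 2·Na + glucose + urea
= 2·141 + 5.9 + 3.6
= 282 + 5.90 + 3.60
= 291.5 mOsm/kg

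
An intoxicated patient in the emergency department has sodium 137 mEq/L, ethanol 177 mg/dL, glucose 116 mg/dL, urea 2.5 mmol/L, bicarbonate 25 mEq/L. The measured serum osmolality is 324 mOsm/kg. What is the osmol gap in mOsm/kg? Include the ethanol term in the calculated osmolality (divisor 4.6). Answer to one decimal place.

Calculated osmolality = 2·Na + glucose/18 + urea + ethanol/4.6
= 2·137 + 116/18 + 2.5 + 177/4.6
= 274 + 6.44 + 2.50 + 38.48
= 321.42 mOsm/kg ≈ 321.4 mOsm/kg
Osmolar gap = measured − calculated = 324 − 321.4 = 2.6 mOsm/kg

2.6 mOsm/kg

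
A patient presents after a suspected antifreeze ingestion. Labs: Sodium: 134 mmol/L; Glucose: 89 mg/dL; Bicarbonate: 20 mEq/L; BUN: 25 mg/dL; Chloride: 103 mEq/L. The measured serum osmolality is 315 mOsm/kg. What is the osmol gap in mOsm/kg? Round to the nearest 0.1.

Calculated osmolality = 2·Na + glucose/18 + BUN/2.8
= 2·134 + 89/18 + 25/2.8
= 268 + 4.94 + 8.93
= 281.87 mOsm/kg ≈ 281.9 mOsm/kg
Osmolar gap = measured − calculated = 315 − 281.9 = 33.1 mOsm/kg

33.1 mOsm/kg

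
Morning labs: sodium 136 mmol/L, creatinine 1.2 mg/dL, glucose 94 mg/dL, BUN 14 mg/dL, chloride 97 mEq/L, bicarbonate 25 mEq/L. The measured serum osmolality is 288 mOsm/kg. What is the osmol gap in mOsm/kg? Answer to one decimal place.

Calculated osmolality = 2·Na + glucose/18 + BUN/2.8
= 2·136 + 94/18 + 14/2.8
= 272 + 5.22 + 5
= 282.22 mOsm/kg ≈ 282.2 mOsm/kg
Osmolar gap = measured − calculated = 288 − 282.2 = 5.8 mOsm/kg

5.8 mOsm/kg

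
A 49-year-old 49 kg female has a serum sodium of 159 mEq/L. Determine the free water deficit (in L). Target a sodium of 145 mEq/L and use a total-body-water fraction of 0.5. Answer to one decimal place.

2.4 L

TBW = 0.5 · 49 = 24.5 L
Free water deficit = TBW · (Na/145 − 1)
= 24.5 · (159/145 − 1)
= 24.5 · 0.0966
= 2.37 L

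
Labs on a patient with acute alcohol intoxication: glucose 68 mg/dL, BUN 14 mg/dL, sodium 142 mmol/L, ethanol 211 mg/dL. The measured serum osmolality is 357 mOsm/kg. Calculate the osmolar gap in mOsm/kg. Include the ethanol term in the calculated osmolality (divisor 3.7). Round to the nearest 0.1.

7.2 mOsm/kg

Calculated osmolality = 2·Na + glucose/18 + BUN/2.8 + ethanol/3.7
= 2·142 + 68/18 + 14/2.8 + 211/3.7
= 284 + 3.78 + 5 + 57.03
= 349.81 mOsm/kg ≈ 349.8 mOsm/kg
Osmolar gap = measured − calculated = 357 − 349.8 = 7.2 mOsm/kg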